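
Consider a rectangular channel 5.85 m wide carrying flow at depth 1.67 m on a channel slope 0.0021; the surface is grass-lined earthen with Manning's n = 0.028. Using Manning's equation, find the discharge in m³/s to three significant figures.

16.7 m³/s

A = b·y = 5.85 × 1.67 = 9.770 m²
P = b + 2y = 5.85 + 2×1.67 = 9.190 m
R = A/P = 9.770/9.190 = 1.063 m
Q = (1/n)·A·R^(2/3)·S^(1/2) = (1/0.028) × 9.770 × 1.063^(2/3) × 0.0021^(1/2) = 16.65 m³/s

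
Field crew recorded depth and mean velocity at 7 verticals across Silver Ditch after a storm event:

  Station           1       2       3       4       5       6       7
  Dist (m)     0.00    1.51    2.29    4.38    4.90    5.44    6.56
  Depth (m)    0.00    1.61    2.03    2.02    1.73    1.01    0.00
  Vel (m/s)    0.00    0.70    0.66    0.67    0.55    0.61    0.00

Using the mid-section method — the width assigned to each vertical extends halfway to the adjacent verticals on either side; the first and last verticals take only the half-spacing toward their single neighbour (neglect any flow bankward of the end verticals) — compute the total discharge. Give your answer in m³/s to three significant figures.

5.99 m³/s

w_2 = (2.29 − 0.00)/2 = 1.145 m; q_2 = 0.70 × 1.61 × 1.145 = 1.290 m³/s
w_3 = (4.38 − 1.51)/2 = 1.435 m; q_3 = 0.66 × 2.03 × 1.435 = 1.923 m³/s
w_4 = (4.90 − 2.29)/2 = 1.305 m; q_4 = 0.67 × 2.02 × 1.305 = 1.766 m³/s
w_5 = (5.44 − 4.38)/2 = 0.53 m; q_5 = 0.55 × 1.73 × 0.53 = 0.5043 m³/s
w_6 = (6.56 − 4.90)/2 = 0.83 m; q_6 = 0.61 × 1.01 × 0.83 = 0.5114 m³/s
Stations 1, 7 contribute zero (depth or velocity is 0).
Q = Σ qᵢ = 5.995 m³/s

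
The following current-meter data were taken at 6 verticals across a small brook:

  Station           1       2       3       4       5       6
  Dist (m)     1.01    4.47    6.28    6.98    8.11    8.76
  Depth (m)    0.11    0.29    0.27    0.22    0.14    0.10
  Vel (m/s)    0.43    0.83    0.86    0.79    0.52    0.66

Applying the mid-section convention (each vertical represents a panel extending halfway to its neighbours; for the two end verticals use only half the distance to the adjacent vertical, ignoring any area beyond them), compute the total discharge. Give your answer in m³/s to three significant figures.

1.25 m³/s

w_1 = (4.47 − 1.01)/2 = 1.73 m; q_1 = 0.43 × 0.11 × 1.73 = 0.08183 m³/s
w_2 = (6.28 − 1.01)/2 = 2.635 m; q_2 = 0.83 × 0.29 × 2.635 = 0.6342 m³/s
w_3 = (6.98 − 4.47)/2 = 1.255 m; q_3 = 0.86 × 0.27 × 1.255 = 0.2914 m³/s
w_4 = (8.11 − 6.28)/2 = 0.915 m; q_4 = 0.79 × 0.22 × 0.915 = 0.1590 m³/s
w_5 = (8.76 − 6.98)/2 = 0.89 m; q_5 = 0.52 × 0.14 × 0.89 = 0.06479 m³/s
w_6 = (8.76 − 8.11)/2 = 0.325 m; q_6 = 0.66 × 0.10 × 0.325 = 0.02145 m³/s
Q = Σ qᵢ = 1.253 m³/s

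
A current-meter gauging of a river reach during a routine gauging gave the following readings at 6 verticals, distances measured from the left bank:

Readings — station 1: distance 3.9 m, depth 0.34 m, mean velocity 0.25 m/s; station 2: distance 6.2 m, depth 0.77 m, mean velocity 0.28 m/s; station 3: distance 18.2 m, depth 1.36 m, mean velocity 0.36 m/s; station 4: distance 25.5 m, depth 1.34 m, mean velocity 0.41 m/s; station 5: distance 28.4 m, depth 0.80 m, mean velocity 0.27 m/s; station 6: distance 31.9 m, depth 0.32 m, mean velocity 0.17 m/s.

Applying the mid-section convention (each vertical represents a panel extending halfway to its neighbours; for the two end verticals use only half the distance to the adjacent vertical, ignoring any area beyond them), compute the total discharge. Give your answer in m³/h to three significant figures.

35800 m³/h

w_1 = (6.2 − 3.9)/2 = 1.15 m; q_1 = 0.25 × 0.34 × 1.15 = 0.09775 m³/s
w_2 = (18.2 − 3.9)/2 = 7.15 m; q_2 = 0.28 × 0.77 × 7.15 = 1.542 m³/s
w_3 = (25.5 − 6.2)/2 = 9.65 m; q_3 = 0.36 × 1.36 × 9.65 = 4.725 m³/s
w_4 = (28.4 − 18.2)/2 = 5.1 m; q_4 = 0.41 × 1.34 × 5.1 = 2.802 m³/s
w_5 = (31.9 − 25.5)/2 = 3.2 m; q_5 = 0.27 × 0.80 × 3.2 = 0.6912 m³/s
w_6 = (31.9 − 28.4)/2 = 1.75 m; q_6 = 0.17 × 0.32 × 1.75 = 0.09520 m³/s
Q = Σ qᵢ = 9.952 m³/s
= 9.952 × 3600 = 35830 m³/h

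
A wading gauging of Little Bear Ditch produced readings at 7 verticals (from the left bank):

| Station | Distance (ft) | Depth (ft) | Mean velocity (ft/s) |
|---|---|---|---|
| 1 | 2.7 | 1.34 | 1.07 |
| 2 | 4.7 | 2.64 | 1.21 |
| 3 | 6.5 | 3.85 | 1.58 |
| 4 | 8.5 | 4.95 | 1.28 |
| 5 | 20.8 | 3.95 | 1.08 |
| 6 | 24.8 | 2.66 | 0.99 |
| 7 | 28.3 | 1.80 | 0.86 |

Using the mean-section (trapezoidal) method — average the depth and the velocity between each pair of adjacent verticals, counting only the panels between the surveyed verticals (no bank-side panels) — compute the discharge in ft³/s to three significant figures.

111 ft³/s

Panel 1-2: Δb = 2 ft, d̄ = (1.34+2.64)/2 = 1.99, v̄ = (1.07+1.21)/2 = 1.14 → q = 2×1.99×1.14 = 4.537 ft³/s
Panel 2-3: Δb = 1.8 ft, d̄ = (2.64+3.85)/2 = 3.245, v̄ = (1.21+1.58)/2 = 1.395 → q = 1.8×3.245×1.395 = 8.148 ft³/s
Panel 3-4: Δb = 2 ft, d̄ = (3.85+4.95)/2 = 4.4, v̄ = (1.58+1.28)/2 = 1.43 → q = 2×4.4×1.43 = 12.58 ft³/s
Panel 4-5: Δb = 12.3 ft, d̄ = (4.95+3.95)/2 = 4.45, v̄ = (1.28+1.08)/2 = 1.18 → q = 12.3×4.45×1.18 = 64.59 ft³/s
Panel 5-6: Δb = 4 ft, d̄ = (3.95+2.66)/2 = 3.305, v̄ = (1.08+0.99)/2 = 1.035 → q = 4×3.305×1.035 = 13.68 ft³/s
Panel 6-7: Δb = 3.5 ft, d̄ = (2.66+1.80)/2 = 2.23, v̄ = (0.99+0.86)/2 = 0.925 → q = 3.5×2.23×0.925 = 7.220 ft³/s
Q = Σ q = 110.8 ft³/s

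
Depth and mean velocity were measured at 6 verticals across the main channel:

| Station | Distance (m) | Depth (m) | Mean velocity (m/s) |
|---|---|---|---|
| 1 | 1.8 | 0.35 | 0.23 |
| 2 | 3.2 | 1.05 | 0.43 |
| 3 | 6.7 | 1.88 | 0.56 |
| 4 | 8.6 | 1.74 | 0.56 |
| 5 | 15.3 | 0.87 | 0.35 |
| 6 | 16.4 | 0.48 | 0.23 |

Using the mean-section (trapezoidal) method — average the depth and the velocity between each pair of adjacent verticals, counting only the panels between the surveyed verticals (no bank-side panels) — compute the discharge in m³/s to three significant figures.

Panel 1-2: Δb = 1.4 m, d̄ = (0.35+1.05)/2 = 0.7, v̄ = (0.23+0.43)/2 = 0.33 → q = 1.4×0.7×0.33 = 0.3234 m³/s
Panel 2-3: Δb = 3.5 m, d̄ = (1.05+1.88)/2 = 1.465, v̄ = (0.43+0.56)/2 = 0.495 → q = 3.5×1.465×0.495 = 2.538 m³/s
Panel 3-4: Δb = 1.9 m, d̄ = (1.88+1.74)/2 = 1.81, v̄ = (0.56+0.56)/2 = 0.56 → q = 1.9×1.81×0.56 = 1.926 m³/s
Panel 4-5: Δb = 6.7 m, d̄ = (1.74+0.87)/2 = 1.305, v̄ = (0.56+0.35)/2 = 0.455 → q = 6.7×1.305×0.455 = 3.978 m³/s
Panel 5-6: Δb = 1.1 m, d̄ = (0.87+0.48)/2 = 0.675, v̄ = (0.35+0.23)/2 = 0.29 → q = 1.1×0.675×0.29 = 0.2153 m³/s
Q = Σ q = 8.981 m³/s

8.98 m³/s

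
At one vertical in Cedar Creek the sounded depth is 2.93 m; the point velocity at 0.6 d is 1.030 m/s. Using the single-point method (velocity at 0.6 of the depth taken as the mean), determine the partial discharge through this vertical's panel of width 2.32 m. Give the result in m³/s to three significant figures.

v̄ = v₀.₆ = 1.030 m/s
q = v̄ × d × w = 1.030 × 2.93 × 2.32 = 7.002 m³/s

7.00 m³/s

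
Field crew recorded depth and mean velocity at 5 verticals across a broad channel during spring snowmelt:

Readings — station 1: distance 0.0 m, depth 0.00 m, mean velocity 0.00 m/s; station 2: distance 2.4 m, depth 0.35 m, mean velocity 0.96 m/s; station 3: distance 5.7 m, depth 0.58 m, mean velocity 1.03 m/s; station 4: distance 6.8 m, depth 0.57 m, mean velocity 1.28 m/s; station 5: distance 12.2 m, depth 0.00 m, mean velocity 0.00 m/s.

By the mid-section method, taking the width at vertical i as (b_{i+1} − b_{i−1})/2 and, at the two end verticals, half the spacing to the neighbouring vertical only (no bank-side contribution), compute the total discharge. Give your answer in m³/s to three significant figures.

4.64 m³/s

w_2 = (5.7 − 0.0)/2 = 2.85 m; q_2 = 0.96 × 0.35 × 2.85 = 0.9576 m³/s
w_3 = (6.8 − 2.4)/2 = 2.2 m; q_3 = 1.03 × 0.58 × 2.2 = 1.314 m³/s
w_4 = (12.2 − 5.7)/2 = 3.25 m; q_4 = 1.28 × 0.57 × 3.25 = 2.371 m³/s
Stations 1, 5 contribute zero (depth or velocity is 0).
Q = Σ qᵢ = 4.643 m³/s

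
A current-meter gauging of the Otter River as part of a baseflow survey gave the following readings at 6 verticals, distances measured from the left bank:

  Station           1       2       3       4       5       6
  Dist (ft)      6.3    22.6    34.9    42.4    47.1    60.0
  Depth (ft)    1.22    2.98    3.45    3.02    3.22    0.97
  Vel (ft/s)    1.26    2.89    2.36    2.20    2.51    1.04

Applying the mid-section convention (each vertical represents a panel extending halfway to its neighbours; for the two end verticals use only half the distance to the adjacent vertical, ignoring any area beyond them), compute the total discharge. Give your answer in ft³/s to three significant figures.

334 ft³/s

w_1 = (22.6 − 6.3)/2 = 8.15 ft; q_1 = 1.26 × 1.22 × 8.15 = 12.53 ft³/s
w_2 = (34.9 − 6.3)/2 = 14.3 ft; q_2 = 2.89 × 2.98 × 14.3 = 123.2 ft³/s
w_3 = (42.4 − 22.6)/2 = 9.9 ft; q_3 = 2.36 × 3.45 × 9.9 = 80.61 ft³/s
w_4 = (47.1 − 34.9)/2 = 6.1 ft; q_4 = 2.20 × 3.02 × 6.1 = 40.53 ft³/s
w_5 = (60.0 − 42.4)/2 = 8.8 ft; q_5 = 2.51 × 3.22 × 8.8 = 71.12 ft³/s
w_6 = (60.0 − 47.1)/2 = 6.45 ft; q_6 = 1.04 × 0.97 × 6.45 = 6.507 ft³/s
Q = Σ qᵢ = 334.4 ft³/s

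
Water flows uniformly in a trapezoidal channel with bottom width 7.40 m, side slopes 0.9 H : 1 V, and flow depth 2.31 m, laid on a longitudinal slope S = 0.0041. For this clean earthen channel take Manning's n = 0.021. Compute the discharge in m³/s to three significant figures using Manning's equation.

91.6 m³/s

A = (b + z·y)·y = (7.40 + 0.9×2.31)×2.31 = 21.90 m²
P = b + 2y√(1+z²) = 7.40 + 2×2.31×√(1+0.9²) = 13.62 m
R = A/P = 21.90/13.62 = 1.608 m
Q = (1/n)·A·R^(2/3)·S^(1/2) = (1/0.021) × 21.90 × 1.608^(2/3) × 0.0041^(1/2) = 91.64 m³/s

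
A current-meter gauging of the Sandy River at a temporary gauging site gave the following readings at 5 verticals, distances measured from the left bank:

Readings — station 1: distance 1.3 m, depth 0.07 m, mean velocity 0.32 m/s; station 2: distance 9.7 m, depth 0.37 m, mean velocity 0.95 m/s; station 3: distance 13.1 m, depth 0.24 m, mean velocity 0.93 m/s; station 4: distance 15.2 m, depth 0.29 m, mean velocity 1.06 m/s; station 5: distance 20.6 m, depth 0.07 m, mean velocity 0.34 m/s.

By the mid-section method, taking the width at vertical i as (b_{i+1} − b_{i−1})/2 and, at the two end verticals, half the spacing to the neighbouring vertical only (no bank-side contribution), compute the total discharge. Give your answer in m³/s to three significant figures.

w_1 = (9.7 − 1.3)/2 = 4.2 m; q_1 = 0.32 × 0.07 × 4.2 = 0.09408 m³/s
w_2 = (13.1 − 1.3)/2 = 5.9 m; q_2 = 0.95 × 0.37 × 5.9 = 2.074 m³/s
w_3 = (15.2 − 9.7)/2 = 2.75 m; q_3 = 0.93 × 0.24 × 2.75 = 0.6138 m³/s
w_4 = (20.6 − 13.1)/2 = 3.75 m; q_4 = 1.06 × 0.29 × 3.75 = 1.153 m³/s
w_5 = (20.6 − 15.2)/2 = 2.7 m; q_5 = 0.34 × 0.07 × 2.7 = 0.06426 m³/s
Q = Σ qᵢ = 3.999 m³/s

4.00 m³/s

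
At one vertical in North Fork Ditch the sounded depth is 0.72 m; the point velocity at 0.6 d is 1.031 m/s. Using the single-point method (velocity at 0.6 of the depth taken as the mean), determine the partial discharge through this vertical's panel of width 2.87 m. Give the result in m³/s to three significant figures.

v̄ = v₀.₆ = 1.031 m/s
q = v̄ × d × w = 1.031 × 0.72 × 2.87 = 2.130 m³/s

2.13 m³/s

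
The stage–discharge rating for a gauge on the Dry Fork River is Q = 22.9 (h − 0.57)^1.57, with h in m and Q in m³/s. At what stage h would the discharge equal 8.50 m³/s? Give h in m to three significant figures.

h − h₀ = (Q/C)^(1/b) = (8.50/22.9)^(1/1.57) = 0.5319 m
h = 0.57 + 0.5319 = 1.102 m

1.10 m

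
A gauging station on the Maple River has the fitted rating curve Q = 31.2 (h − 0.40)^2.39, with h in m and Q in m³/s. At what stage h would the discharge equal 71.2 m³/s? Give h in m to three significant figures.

h − h₀ = (Q/C)^(1/b) = (71.2/31.2)^(1/2.39) = 1.412 m
h = 0.40 + 1.412 = 1.812 m

1.81 m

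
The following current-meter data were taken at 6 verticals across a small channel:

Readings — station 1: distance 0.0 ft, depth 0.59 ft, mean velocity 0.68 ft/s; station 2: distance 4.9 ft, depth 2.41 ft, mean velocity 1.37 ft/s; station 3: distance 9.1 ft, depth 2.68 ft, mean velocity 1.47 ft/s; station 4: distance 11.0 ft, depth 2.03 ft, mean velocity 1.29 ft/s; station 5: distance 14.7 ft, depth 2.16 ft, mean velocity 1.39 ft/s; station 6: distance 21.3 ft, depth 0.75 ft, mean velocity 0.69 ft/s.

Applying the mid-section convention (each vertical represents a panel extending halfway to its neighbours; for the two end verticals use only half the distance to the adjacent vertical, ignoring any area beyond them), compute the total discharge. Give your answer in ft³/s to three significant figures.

52.5 ft³/s

w_1 = (4.9 − 0.0)/2 = 2.45 ft; q_1 = 0.68 × 0.59 × 2.45 = 0.9829 ft³/s
w_2 = (9.1 − 0.0)/2 = 4.55 ft; q_2 = 1.37 × 2.41 × 4.55 = 15.02 ft³/s
w_3 = (11.0 − 4.9)/2 = 3.05 ft; q_3 = 1.47 × 2.68 × 3.05 = 12.02 ft³/s
w_4 = (14.7 − 9.1)/2 = 2.8 ft; q_4 = 1.29 × 2.03 × 2.8 = 7.332 ft³/s
w_5 = (21.3 − 11.0)/2 = 5.15 ft; q_5 = 1.39 × 2.16 × 5.15 = 15.46 ft³/s
w_6 = (21.3 − 14.7)/2 = 3.3 ft; q_6 = 0.69 × 0.75 × 3.3 = 1.708 ft³/s
Q = Σ qᵢ = 52.52 ft³/s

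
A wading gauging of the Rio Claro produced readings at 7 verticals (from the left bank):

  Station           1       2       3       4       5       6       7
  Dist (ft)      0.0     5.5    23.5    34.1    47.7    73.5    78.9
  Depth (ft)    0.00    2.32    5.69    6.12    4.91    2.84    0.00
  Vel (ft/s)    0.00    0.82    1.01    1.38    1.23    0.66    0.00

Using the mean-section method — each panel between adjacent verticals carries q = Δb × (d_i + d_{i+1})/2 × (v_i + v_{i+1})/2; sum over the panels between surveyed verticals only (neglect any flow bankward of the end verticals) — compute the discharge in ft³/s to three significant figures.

338 ft³/s

Panel 1-2: Δb = 5.5 ft, d̄ = (0.00+2.32)/2 = 1.16, v̄ = (0.00+0.82)/2 = 0.41 → q = 5.5×1.16×0.41 = 2.616 ft³/s
Panel 2-3: Δb = 18 ft, d̄ = (2.32+5.69)/2 = 4.005, v̄ = (0.82+1.01)/2 = 0.915 → q = 18×4.005×0.915 = 65.96 ft³/s
Panel 3-4: Δb = 10.6 ft, d̄ = (5.69+6.12)/2 = 5.905, v̄ = (1.01+1.38)/2 = 1.195 → q = 10.6×5.905×1.195 = 74.80 ft³/s
Panel 4-5: Δb = 13.6 ft, d̄ = (6.12+4.91)/2 = 5.515, v̄ = (1.38+1.23)/2 = 1.305 → q = 13.6×5.515×1.305 = 97.88 ft³/s
Panel 5-6: Δb = 25.8 ft, d̄ = (4.91+2.84)/2 = 3.875, v̄ = (1.23+0.66)/2 = 0.945 → q = 25.8×3.875×0.945 = 94.48 ft³/s
Panel 6-7: Δb = 5.4 ft, d̄ = (2.84+0.00)/2 = 1.42, v̄ = (0.66+0.00)/2 = 0.33 → q = 5.4×1.42×0.33 = 2.530 ft³/s
Q = Σ q = 338.3 ft³/s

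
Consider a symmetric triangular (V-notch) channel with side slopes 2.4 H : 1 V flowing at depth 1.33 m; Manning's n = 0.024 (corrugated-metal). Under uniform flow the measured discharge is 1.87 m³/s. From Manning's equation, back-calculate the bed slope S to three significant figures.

A = z·y² = 2.4×1.33² = 4.245 m²
P = 2y√(1+z²) = 2×1.33×√(1+2.4²) = 6.916 m
R = A/P = 4.245/6.916 = 0.6138 m
S = (Q·n / (1·A·R^(2/3)))² = (1.87×0.024 / (1×4.245×0.7223))² = 0.0002142

0.000214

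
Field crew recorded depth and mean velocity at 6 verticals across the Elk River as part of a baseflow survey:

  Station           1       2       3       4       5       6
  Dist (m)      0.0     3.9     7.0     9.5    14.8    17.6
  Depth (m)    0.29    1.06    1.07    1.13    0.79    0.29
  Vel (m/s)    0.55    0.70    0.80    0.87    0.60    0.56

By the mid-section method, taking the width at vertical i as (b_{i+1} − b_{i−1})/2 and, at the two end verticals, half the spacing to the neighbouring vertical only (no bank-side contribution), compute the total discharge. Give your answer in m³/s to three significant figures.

w_1 = (3.9 − 0.0)/2 = 1.95 m; q_1 = 0.55 × 0.29 × 1.95 = 0.3110 m³/s
w_2 = (7.0 − 0.0)/2 = 3.5 m; q_2 = 0.70 × 1.06 × 3.5 = 2.597 m³/s
w_3 = (9.5 − 3.9)/2 = 2.8 m; q_3 = 0.80 × 1.07 × 2.8 = 2.397 m³/s
w_4 = (14.8 − 7.0)/2 = 3.9 m; q_4 = 0.87 × 1.13 × 3.9 = 3.834 m³/s
w_5 = (17.6 − 9.5)/2 = 4.05 m; q_5 = 0.60 × 0.79 × 4.05 = 1.920 m³/s
w_6 = (17.6 − 14.8)/2 = 1.4 m; q_6 = 0.56 × 0.29 × 1.4 = 0.2274 m³/s
Q = Σ qᵢ = 11.29 m³/s

11.3 m³/s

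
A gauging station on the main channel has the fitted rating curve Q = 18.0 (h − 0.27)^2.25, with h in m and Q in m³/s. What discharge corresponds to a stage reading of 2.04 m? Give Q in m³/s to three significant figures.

65.0 m³/s

Q = 18.0 × (2.04 − 0.27)^2.25 = 18.0 × 1.77^2.25 = 65.04 m³/s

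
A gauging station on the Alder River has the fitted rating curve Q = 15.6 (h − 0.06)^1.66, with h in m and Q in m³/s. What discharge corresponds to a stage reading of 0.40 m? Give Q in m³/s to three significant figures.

Q = 15.6 × (0.40 − 0.06)^1.66 = 15.6 × 0.34^1.66 = 2.602 m³/s

2.60 m³/s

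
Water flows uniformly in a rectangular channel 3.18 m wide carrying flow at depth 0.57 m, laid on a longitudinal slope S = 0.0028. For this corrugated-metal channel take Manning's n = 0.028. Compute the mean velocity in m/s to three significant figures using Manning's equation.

A = b·y = 3.18 × 0.57 = 1.813 m²
P = b + 2y = 3.18 + 2×0.57 = 4.320 m
R = A/P = 1.813/4.320 = 0.4196 m
Q = (1/n)·A·R^(2/3)·S^(1/2) = (1/0.028) × 1.813 × 0.4196^(2/3) × 0.0028^(1/2) = 1.920 m³/s
V = Q/A = 1.920/1.813 = 1.059 m/s

1.06 m/s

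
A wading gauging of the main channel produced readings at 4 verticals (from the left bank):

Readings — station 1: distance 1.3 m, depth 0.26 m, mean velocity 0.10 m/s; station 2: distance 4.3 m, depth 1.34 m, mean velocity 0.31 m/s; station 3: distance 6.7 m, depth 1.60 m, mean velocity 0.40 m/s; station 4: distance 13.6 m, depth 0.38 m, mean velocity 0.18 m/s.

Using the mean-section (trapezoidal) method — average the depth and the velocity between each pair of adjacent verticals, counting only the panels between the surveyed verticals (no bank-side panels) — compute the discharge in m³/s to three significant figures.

Panel 1-2: Δb = 3 m, d̄ = (0.26+1.34)/2 = 0.8, v̄ = (0.10+0.31)/2 = 0.205 → q = 3×0.8×0.205 = 0.4920 m³/s
Panel 2-3: Δb = 2.4 m, d̄ = (1.34+1.60)/2 = 1.47, v̄ = (0.31+0.40)/2 = 0.355 → q = 2.4×1.47×0.355 = 1.252 m³/s
Panel 3-4: Δb = 6.9 m, d̄ = (1.60+0.38)/2 = 0.99, v̄ = (0.40+0.18)/2 = 0.29 → q = 6.9×0.99×0.29 = 1.981 m³/s
Q = Σ q = 3.725 m³/s

3.73 m³/s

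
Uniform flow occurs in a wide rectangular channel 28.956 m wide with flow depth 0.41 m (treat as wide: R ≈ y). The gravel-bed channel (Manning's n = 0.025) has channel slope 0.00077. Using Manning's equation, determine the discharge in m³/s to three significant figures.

7.27 m³/s

A = b·y = 28.956 × 0.41 = 11.87 m²
Wide channel: R ≈ y = 0.41 m
Q = (1/n)·A·R^(2/3)·S^(1/2) = (1/0.025) × 11.87 × 0.4100^(2/3) × 0.00077^(1/2) = 7.272 m³/s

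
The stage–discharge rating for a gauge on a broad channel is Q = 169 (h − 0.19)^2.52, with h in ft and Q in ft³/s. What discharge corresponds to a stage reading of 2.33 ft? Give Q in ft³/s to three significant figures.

Q = 169 × (2.33 − 0.19)^2.52 = 169 × 2.14^2.52 = 1150 ft³/s

1150 ft³/s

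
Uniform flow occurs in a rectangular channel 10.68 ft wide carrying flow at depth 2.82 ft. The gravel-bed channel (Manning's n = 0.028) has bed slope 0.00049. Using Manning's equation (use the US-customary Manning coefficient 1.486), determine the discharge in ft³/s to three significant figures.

A = b·y = 10.68 × 2.82 = 30.12 ft²
P = b + 2y = 10.68 + 2×2.82 = 16.32 ft
R = A/P = 30.12/16.32 = 1.845 ft
Q = (1.486/n)·A·R^(2/3)·S^(1/2) = (1.486/0.028) × 30.12 × 1.845^(2/3) × 0.00049^(1/2) = 53.23 ft³/s

53.2 ft³/s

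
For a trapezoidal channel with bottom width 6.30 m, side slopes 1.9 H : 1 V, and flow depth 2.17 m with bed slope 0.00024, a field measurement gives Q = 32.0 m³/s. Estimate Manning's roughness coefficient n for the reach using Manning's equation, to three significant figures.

0.0140

A = (b + z·y)·y = (6.30 + 1.9×2.17)×2.17 = 22.62 m²
P = b + 2y√(1+z²) = 6.30 + 2×2.17×√(1+1.9²) = 15.62 m
R = A/P = 22.62/15.62 = 1.448 m
n = (1/Q)·A·R^(2/3)·S^(1/2) = (1/32.0) × 22.62 × 1.280 × 0.01549 = 0.01402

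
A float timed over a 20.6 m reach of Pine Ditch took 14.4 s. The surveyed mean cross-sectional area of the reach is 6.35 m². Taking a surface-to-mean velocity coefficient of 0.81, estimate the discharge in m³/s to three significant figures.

v_surface = L / t̄ = 20.6 / 14.4 = 1.431 m/s
v_mean = 0.81 × 1.431 = 1.159 m/s
Q = A × v_mean = 6.35 × 1.159 = 7.358 m³/s

7.36 m³/s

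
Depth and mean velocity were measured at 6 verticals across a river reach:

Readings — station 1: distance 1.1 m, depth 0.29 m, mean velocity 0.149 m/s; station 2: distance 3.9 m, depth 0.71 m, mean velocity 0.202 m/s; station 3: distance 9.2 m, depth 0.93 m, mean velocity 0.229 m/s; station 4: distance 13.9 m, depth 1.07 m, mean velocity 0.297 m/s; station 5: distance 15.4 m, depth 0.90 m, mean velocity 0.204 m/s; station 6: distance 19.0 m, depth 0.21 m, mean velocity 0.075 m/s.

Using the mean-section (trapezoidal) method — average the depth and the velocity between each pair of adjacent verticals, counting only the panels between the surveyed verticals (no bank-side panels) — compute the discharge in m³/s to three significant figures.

3.07 m³/s

Panel 1-2: Δb = 2.8 m, d̄ = (0.29+0.71)/2 = 0.5, v̄ = (0.149+0.202)/2 = 0.1755 → q = 2.8×0.5×0.1755 = 0.2457 m³/s
Panel 2-3: Δb = 5.3 m, d̄ = (0.71+0.93)/2 = 0.82, v̄ = (0.202+0.229)/2 = 0.2155 → q = 5.3×0.82×0.2155 = 0.9366 m³/s
Panel 3-4: Δb = 4.7 m, d̄ = (0.93+1.07)/2 = 1, v̄ = (0.229+0.297)/2 = 0.263 → q = 4.7×1×0.263 = 1.236 m³/s
Panel 4-5: Δb = 1.5 m, d̄ = (1.07+0.90)/2 = 0.985, v̄ = (0.297+0.204)/2 = 0.2505 → q = 1.5×0.985×0.2505 = 0.3701 m³/s
Panel 5-6: Δb = 3.6 m, d̄ = (0.90+0.21)/2 = 0.555, v̄ = (0.204+0.075)/2 = 0.1395 → q = 3.6×0.555×0.1395 = 0.2787 m³/s
Q = Σ q = 3.067 m³/s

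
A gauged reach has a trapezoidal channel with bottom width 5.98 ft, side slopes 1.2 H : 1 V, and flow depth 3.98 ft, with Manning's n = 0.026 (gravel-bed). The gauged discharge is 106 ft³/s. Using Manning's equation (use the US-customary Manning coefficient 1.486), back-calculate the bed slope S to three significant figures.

0.000609

A = (b + z·y)·y = (5.98 + 1.2×3.98)×3.98 = 42.81 ft²
P = b + 2y√(1+z²) = 5.98 + 2×3.98×√(1+1.2²) = 18.41 ft
R = A/P = 42.81/18.41 = 2.325 ft
S = (Q·n / (1.486·A·R^(2/3)))² = (106×0.026 / (1.486×42.81×1.755))² = 0.0006094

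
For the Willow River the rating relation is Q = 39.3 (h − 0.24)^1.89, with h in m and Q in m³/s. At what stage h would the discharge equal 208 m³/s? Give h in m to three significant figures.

2.65 m

h − h₀ = (Q/C)^(1/b) = (208/39.3)^(1/1.89) = 2.415 m
h = 0.24 + 2.415 = 2.655 m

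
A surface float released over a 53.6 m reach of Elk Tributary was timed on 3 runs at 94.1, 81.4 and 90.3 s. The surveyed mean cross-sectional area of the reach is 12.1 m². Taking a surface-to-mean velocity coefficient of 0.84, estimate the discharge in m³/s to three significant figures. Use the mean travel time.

6.15 m³/s

t̄ = (94.1 + 81.4 + 90.3) / 3 = 88.6 s
v_surface = L / t̄ = 53.6 / 88.6 = 0.6050 m/s
v_mean = 0.84 × 0.6050 = 0.5082 m/s
Q = A × v_mean = 12.1 × 0.5082 = 6.149 m³/s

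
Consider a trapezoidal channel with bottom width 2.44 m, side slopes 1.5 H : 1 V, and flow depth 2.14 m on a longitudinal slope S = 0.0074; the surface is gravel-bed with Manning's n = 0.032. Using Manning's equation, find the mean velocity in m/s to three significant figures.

3.02 m/s

A = (b + z·y)·y = (2.44 + 1.5×2.14)×2.14 = 12.09 m²
P = b + 2y√(1+z²) = 2.44 + 2×2.14×√(1+1.5²) = 10.16 m
R = A/P = 12.09/10.16 = 1.191 m
Q = (1/n)·A·R^(2/3)·S^(1/2) = (1/0.032) × 12.09 × 1.191^(2/3) × 0.0074^(1/2) = 36.51 m³/s
V = Q/A = 36.51/12.09 = 3.020 m/s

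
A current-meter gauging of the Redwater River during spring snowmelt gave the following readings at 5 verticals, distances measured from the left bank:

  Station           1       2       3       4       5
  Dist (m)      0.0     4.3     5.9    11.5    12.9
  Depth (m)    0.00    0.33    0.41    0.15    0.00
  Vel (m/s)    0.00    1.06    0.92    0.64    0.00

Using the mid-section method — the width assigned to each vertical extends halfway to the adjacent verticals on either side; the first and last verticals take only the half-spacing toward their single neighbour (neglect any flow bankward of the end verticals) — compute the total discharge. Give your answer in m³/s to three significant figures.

w_2 = (5.9 − 0.0)/2 = 2.95 m; q_2 = 1.06 × 0.33 × 2.95 = 1.032 m³/s
w_3 = (11.5 − 4.3)/2 = 3.6 m; q_3 = 0.92 × 0.41 × 3.6 = 1.358 m³/s
w_4 = (12.9 − 5.9)/2 = 3.5 m; q_4 = 0.64 × 0.15 × 3.5 = 0.3360 m³/s
Stations 1, 5 contribute zero (depth or velocity is 0).
Q = Σ qᵢ = 2.726 m³/s

2.73 m³/s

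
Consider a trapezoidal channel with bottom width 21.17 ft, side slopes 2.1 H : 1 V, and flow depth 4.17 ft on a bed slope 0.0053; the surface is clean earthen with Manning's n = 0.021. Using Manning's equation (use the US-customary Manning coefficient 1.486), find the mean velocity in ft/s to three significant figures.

A = (b + z·y)·y = (21.17 + 2.1×4.17)×4.17 = 124.8 ft²
P = b + 2y√(1+z²) = 21.17 + 2×4.17×√(1+2.1²) = 40.57 ft
R = A/P = 124.8/40.57 = 3.076 ft
Q = (1.486/n)·A·R^(2/3)·S^(1/2) = (1.486/0.021) × 124.8 × 3.076^(2/3) × 0.0053^(1/2) = 1360 ft³/s
V = Q/A = 1360/124.8 = 10.90 ft/s

10.9 ft/s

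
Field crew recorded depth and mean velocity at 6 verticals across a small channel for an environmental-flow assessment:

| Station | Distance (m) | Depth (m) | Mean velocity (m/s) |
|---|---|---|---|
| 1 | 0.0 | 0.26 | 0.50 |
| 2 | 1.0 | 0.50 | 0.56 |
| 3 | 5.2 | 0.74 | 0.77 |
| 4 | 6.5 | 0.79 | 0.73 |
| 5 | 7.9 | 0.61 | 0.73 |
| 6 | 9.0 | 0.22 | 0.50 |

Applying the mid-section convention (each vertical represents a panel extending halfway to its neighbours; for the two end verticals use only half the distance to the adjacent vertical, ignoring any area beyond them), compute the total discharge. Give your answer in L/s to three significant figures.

3760 L/s

w_1 = (1.0 − 0.0)/2 = 0.5 m; q_1 = 0.50 × 0.26 × 0.5 = 0.06500 m³/s
w_2 = (5.2 − 0.0)/2 = 2.6 m; q_2 = 0.56 × 0.50 × 2.6 = 0.7280 m³/s
w_3 = (6.5 − 1.0)/2 = 2.75 m; q_3 = 0.77 × 0.74 × 2.75 = 1.567 m³/s
w_4 = (7.9 − 5.2)/2 = 1.35 m; q_4 = 0.73 × 0.79 × 1.35 = 0.7785 m³/s
w_5 = (9.0 − 6.5)/2 = 1.25 m; q_5 = 0.73 × 0.61 × 1.25 = 0.5566 m³/s
w_6 = (9.0 − 7.9)/2 = 0.55 m; q_6 = 0.50 × 0.22 × 0.55 = 0.06050 m³/s
Q = Σ qᵢ = 3.756 m³/s
= 3.756 × 1000 = 3756 L/s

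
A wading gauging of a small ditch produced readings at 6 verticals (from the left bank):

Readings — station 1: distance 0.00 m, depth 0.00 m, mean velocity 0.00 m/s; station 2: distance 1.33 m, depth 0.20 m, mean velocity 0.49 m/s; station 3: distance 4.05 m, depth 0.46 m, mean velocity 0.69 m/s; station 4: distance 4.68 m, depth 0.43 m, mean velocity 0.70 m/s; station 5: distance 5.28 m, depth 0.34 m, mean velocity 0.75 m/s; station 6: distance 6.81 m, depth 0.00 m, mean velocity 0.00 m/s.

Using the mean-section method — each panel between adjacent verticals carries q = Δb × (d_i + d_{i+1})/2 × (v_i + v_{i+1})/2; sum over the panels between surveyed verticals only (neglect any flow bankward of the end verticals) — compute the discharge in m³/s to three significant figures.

1.02 m³/s

Panel 1-2: Δb = 1.33 m, d̄ = (0.00+0.20)/2 = 0.1, v̄ = (0.00+0.49)/2 = 0.245 → q = 1.33×0.1×0.245 = 0.03259 m³/s
Panel 2-3: Δb = 2.72 m, d̄ = (0.20+0.46)/2 = 0.33, v̄ = (0.49+0.69)/2 = 0.59 → q = 2.72×0.33×0.59 = 0.5296 m³/s
Panel 3-4: Δb = 0.63 m, d̄ = (0.46+0.43)/2 = 0.445, v̄ = (0.69+0.70)/2 = 0.695 → q = 0.63×0.445×0.695 = 0.1948 m³/s
Panel 4-5: Δb = 0.6 m, d̄ = (0.43+0.34)/2 = 0.385, v̄ = (0.70+0.75)/2 = 0.725 → q = 0.6×0.385×0.725 = 0.1675 m³/s
Panel 5-6: Δb = 1.53 m, d̄ = (0.34+0.00)/2 = 0.17, v̄ = (0.75+0.00)/2 = 0.375 → q = 1.53×0.17×0.375 = 0.09754 m³/s
Q = Σ q = 1.022 m³/s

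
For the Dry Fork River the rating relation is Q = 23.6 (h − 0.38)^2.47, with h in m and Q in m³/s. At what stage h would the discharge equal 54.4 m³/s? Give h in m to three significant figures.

1.78 m

h − h₀ = (Q/C)^(1/b) = (54.4/23.6)^(1/2.47) = 1.402 m
h = 0.38 + 1.402 = 1.782 m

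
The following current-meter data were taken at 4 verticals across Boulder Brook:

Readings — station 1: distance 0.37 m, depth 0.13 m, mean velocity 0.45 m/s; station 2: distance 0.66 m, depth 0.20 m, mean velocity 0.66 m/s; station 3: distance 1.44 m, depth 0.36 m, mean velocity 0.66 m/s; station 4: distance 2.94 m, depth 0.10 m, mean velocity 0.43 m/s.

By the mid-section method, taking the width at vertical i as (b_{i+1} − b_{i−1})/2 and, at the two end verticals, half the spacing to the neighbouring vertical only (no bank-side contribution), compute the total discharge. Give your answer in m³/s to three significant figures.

0.382 m³/s

w_1 = (0.66 − 0.37)/2 = 0.145 m; q_1 = 0.45 × 0.13 × 0.145 = 0.008483 m³/s
w_2 = (1.44 − 0.37)/2 = 0.535 m; q_2 = 0.66 × 0.20 × 0.535 = 0.07062 m³/s
w_3 = (2.94 − 0.66)/2 = 1.14 m; q_3 = 0.66 × 0.36 × 1.14 = 0.2709 m³/s
w_4 = (2.94 − 1.44)/2 = 0.75 m; q_4 = 0.43 × 0.10 × 0.75 = 0.03225 m³/s
Q = Σ qᵢ = 0.3822 m³/s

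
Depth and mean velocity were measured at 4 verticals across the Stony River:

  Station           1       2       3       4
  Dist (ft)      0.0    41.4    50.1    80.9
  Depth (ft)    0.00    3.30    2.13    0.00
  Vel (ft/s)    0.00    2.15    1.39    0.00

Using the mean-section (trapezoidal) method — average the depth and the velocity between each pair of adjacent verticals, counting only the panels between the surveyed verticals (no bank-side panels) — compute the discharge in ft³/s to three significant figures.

Panel 1-2: Δb = 41.4 ft, d̄ = (0.00+3.30)/2 = 1.65, v̄ = (0.00+2.15)/2 = 1.075 → q = 41.4×1.65×1.075 = 73.43 ft³/s
Panel 2-3: Δb = 8.7 ft, d̄ = (3.30+2.13)/2 = 2.715, v̄ = (2.15+1.39)/2 = 1.77 → q = 8.7×2.715×1.77 = 41.81 ft³/s
Panel 3-4: Δb = 30.8 ft, d̄ = (2.13+0.00)/2 = 1.065, v̄ = (1.39+0.00)/2 = 0.695 → q = 30.8×1.065×0.695 = 22.80 ft³/s
Q = Σ q = 138.0 ft³/s

138 ft³/s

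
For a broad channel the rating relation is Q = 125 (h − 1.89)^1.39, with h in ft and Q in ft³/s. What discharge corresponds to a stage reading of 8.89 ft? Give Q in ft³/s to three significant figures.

1870 ft³/s

Q = 125 × (8.89 − 1.89)^1.39 = 125 × 7^1.39 = 1869 ft³/s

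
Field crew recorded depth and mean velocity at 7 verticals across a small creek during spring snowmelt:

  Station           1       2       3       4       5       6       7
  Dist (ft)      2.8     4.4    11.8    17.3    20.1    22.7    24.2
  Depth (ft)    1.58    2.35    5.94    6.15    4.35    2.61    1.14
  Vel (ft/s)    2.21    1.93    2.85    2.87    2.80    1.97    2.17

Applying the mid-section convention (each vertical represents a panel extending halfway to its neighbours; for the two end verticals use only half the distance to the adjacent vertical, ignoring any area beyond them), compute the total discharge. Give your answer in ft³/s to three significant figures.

251 ft³/s

w_1 = (4.4 − 2.8)/2 = 0.8 ft; q_1 = 2.21 × 1.58 × 0.8 = 2.793 ft³/s
w_2 = (11.8 − 2.8)/2 = 4.5 ft; q_2 = 1.93 × 2.35 × 4.5 = 20.41 ft³/s
w_3 = (17.3 − 4.4)/2 = 6.45 ft; q_3 = 2.85 × 5.94 × 6.45 = 109.2 ft³/s
w_4 = (20.1 − 11.8)/2 = 4.15 ft; q_4 = 2.87 × 6.15 × 4.15 = 73.25 ft³/s
w_5 = (22.7 − 17.3)/2 = 2.7 ft; q_5 = 2.80 × 4.35 × 2.7 = 32.89 ft³/s
w_6 = (24.2 − 20.1)/2 = 2.05 ft; q_6 = 1.97 × 2.61 × 2.05 = 10.54 ft³/s
w_7 = (24.2 − 22.7)/2 = 0.75 ft; q_7 = 2.17 × 1.14 × 0.75 = 1.855 ft³/s
Q = Σ qᵢ = 250.9 ft³/s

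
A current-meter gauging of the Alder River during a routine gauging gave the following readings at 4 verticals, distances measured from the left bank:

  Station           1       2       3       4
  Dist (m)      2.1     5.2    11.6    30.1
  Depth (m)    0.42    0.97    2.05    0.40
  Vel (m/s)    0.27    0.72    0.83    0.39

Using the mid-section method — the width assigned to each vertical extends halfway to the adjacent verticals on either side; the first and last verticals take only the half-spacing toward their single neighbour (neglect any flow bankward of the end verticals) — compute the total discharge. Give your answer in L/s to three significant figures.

w_1 = (5.2 − 2.1)/2 = 1.55 m; q_1 = 0.27 × 0.42 × 1.55 = 0.1758 m³/s
w_2 = (11.6 − 2.1)/2 = 4.75 m; q_2 = 0.72 × 0.97 × 4.75 = 3.317 m³/s
w_3 = (30.1 − 5.2)/2 = 12.45 m; q_3 = 0.83 × 2.05 × 12.45 = 21.18 m³/s
w_4 = (30.1 − 11.6)/2 = 9.25 m; q_4 = 0.39 × 0.40 × 9.25 = 1.443 m³/s
Q = Σ qᵢ = 26.12 m³/s
= 26.12 × 1000 = 26120 L/s

26100 L/s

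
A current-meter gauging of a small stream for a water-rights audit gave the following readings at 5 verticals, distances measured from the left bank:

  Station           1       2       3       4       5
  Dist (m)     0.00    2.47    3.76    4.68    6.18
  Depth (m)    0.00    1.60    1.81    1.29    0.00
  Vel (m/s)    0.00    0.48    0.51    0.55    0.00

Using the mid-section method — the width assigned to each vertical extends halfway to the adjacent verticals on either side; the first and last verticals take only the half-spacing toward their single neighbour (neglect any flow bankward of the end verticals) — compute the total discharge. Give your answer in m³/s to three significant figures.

3.32 m³/s

w_2 = (3.76 − 0.00)/2 = 1.88 m; q_2 = 0.48 × 1.60 × 1.88 = 1.444 m³/s
w_3 = (4.68 − 2.47)/2 = 1.105 m; q_3 = 0.51 × 1.81 × 1.105 = 1.020 m³/s
w_4 = (6.18 − 3.76)/2 = 1.21 m; q_4 = 0.55 × 1.29 × 1.21 = 0.8585 m³/s
Stations 1, 5 contribute zero (depth or velocity is 0).
Q = Σ qᵢ = 3.322 m³/s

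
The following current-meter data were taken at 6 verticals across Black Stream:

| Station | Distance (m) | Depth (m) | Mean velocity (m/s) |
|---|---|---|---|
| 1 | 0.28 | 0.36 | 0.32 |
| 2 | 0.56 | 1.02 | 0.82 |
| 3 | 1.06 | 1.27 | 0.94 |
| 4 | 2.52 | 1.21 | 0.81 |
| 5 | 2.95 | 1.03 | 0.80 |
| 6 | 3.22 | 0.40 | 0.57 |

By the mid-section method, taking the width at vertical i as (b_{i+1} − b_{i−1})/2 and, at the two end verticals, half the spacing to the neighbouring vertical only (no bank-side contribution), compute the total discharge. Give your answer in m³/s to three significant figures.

2.76 m³/s

w_1 = (0.56 − 0.28)/2 = 0.14 m; q_1 = 0.32 × 0.36 × 0.14 = 0.01613 m³/s
w_2 = (1.06 − 0.28)/2 = 0.39 m; q_2 = 0.82 × 1.02 × 0.39 = 0.3262 m³/s
w_3 = (2.52 − 0.56)/2 = 0.98 m; q_3 = 0.94 × 1.27 × 0.98 = 1.170 m³/s
w_4 = (2.95 − 1.06)/2 = 0.945 m; q_4 = 0.81 × 1.21 × 0.945 = 0.9262 m³/s
w_5 = (3.22 − 2.52)/2 = 0.35 m; q_5 = 0.80 × 1.03 × 0.35 = 0.2884 m³/s
w_6 = (3.22 − 2.95)/2 = 0.135 m; q_6 = 0.57 × 0.40 × 0.135 = 0.03078 m³/s
Q = Σ qᵢ = 2.758 m³/s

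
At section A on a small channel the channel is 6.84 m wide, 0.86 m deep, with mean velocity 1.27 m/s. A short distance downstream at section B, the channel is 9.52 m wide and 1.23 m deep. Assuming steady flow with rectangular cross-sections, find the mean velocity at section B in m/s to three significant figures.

0.638 m/s

Q = A₁V₁ = (6.84×0.86) × 1.27 = 7.471 m³/s
A₂ = 9.52 × 1.23 = 11.71 m²
V₂ = Q/A₂ = 7.471/11.71 = 0.6380 m/s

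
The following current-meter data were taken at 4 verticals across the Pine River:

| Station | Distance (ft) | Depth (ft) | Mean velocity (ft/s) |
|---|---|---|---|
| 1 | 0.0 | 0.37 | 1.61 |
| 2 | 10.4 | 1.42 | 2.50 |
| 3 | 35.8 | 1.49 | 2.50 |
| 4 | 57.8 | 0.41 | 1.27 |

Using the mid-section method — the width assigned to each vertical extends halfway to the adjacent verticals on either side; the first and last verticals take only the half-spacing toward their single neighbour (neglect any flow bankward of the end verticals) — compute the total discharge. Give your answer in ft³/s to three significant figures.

161 ft³/s

w_1 = (10.4 − 0.0)/2 = 5.2 ft; q_1 = 1.61 × 0.37 × 5.2 = 3.098 ft³/s
w_2 = (35.8 − 0.0)/2 = 17.9 ft; q_2 = 2.50 × 1.42 × 17.9 = 63.55 ft³/s
w_3 = (57.8 − 10.4)/2 = 23.7 ft; q_3 = 2.50 × 1.49 × 23.7 = 88.28 ft³/s
w_4 = (57.8 − 35.8)/2 = 11 ft; q_4 = 1.27 × 0.41 × 11 = 5.728 ft³/s
Q = Σ qᵢ = 160.7 ft³/s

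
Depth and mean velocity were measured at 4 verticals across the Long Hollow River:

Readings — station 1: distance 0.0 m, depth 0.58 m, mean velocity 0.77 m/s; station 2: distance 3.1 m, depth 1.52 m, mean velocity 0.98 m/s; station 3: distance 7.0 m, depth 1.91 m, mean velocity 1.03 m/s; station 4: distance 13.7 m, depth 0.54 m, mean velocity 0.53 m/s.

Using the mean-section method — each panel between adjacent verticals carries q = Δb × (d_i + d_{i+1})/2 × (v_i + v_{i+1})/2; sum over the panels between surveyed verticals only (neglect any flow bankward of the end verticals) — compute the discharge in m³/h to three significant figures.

Panel 1-2: Δb = 3.1 m, d̄ = (0.58+1.52)/2 = 1.05, v̄ = (0.77+0.98)/2 = 0.875 → q = 3.1×1.05×0.875 = 2.848 m³/s
Panel 2-3: Δb = 3.9 m, d̄ = (1.52+1.91)/2 = 1.715, v̄ = (0.98+1.03)/2 = 1.005 → q = 3.9×1.715×1.005 = 6.722 m³/s
Panel 3-4: Δb = 6.7 m, d̄ = (1.91+0.54)/2 = 1.225, v̄ = (1.03+0.53)/2 = 0.78 → q = 6.7×1.225×0.78 = 6.402 m³/s
Q = Σ q = 15.97 m³/s
= 15.97 × 3600 = 57500 m³/h

57500 m³/h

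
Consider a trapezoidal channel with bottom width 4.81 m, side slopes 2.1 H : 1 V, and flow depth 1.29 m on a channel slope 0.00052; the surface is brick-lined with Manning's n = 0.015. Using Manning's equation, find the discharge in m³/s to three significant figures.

A = (b + z·y)·y = (4.81 + 2.1×1.29)×1.29 = 9.700 m²
P = b + 2y√(1+z²) = 4.81 + 2×1.29×√(1+2.1²) = 10.81 m
R = A/P = 9.700/10.81 = 0.8972 m
Q = (1/n)·A·R^(2/3)·S^(1/2) = (1/0.015) × 9.700 × 0.8972^(2/3) × 0.00052^(1/2) = 13.72 m³/s

13.7 m³/s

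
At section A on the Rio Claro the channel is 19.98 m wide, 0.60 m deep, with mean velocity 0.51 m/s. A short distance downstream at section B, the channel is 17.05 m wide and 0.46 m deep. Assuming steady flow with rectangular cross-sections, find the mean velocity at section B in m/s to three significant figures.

Q = A₁V₁ = (19.98×0.60) × 0.51 = 6.114 m³/s
A₂ = 17.05 × 0.46 = 7.843 m²
V₂ = Q/A₂ = 6.114/7.843 = 0.7795 m/s

0.780 m/s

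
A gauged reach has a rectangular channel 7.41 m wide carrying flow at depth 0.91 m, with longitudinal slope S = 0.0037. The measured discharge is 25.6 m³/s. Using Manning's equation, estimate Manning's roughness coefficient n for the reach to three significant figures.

A = b·y = 7.41 × 0.91 = 6.743 m²
P = b + 2y = 7.41 + 2×0.91 = 9.230 m
R = A/P = 6.743/9.230 = 0.7306 m
n = (1/Q)·A·R^(2/3)·S^(1/2) = (1/25.6) × 6.743 × 0.8112 × 0.06083 = 0.01300

0.0130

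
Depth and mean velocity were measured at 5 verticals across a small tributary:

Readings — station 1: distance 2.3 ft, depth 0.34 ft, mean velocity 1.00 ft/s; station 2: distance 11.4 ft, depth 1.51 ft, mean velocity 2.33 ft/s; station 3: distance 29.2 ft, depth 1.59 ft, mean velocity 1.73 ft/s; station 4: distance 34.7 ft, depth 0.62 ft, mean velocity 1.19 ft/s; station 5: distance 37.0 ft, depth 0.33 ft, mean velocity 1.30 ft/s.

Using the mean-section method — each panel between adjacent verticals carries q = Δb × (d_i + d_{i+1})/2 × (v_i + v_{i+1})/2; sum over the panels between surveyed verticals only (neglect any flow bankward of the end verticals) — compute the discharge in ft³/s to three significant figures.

80.3 ft³/s

Panel 1-2: Δb = 9.1 ft, d̄ = (0.34+1.51)/2 = 0.925, v̄ = (1.00+2.33)/2 = 1.665 → q = 9.1×0.925×1.665 = 14.02 ft³/s
Panel 2-3: Δb = 17.8 ft, d̄ = (1.51+1.59)/2 = 1.55, v̄ = (2.33+1.73)/2 = 2.03 → q = 17.8×1.55×2.03 = 56.01 ft³/s
Panel 3-4: Δb = 5.5 ft, d̄ = (1.59+0.62)/2 = 1.105, v̄ = (1.73+1.19)/2 = 1.46 → q = 5.5×1.105×1.46 = 8.873 ft³/s
Panel 4-5: Δb = 2.3 ft, d̄ = (0.62+0.33)/2 = 0.475, v̄ = (1.19+1.30)/2 = 1.245 → q = 2.3×0.475×1.245 = 1.360 ft³/s
Q = Σ q = 80.26 ft³/s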